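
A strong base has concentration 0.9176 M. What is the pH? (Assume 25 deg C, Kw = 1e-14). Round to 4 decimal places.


A strong base dissociates completely, so [OH-] equals the given concentration.
pOH = -log10([OH-]) = -log10(0.9176) = 0.037347
pH = 14 - pOH = 14 - 0.037347
pH = 13.962653, rounded to 4 dp:

13.9627


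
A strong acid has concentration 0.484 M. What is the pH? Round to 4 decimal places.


A strong acid dissociates completely, so [H+] equals the given concentration.
pH = -log10([H+]) = -log10(0.484)
pH = 0.31515464, rounded to 4 dp:

0.3152


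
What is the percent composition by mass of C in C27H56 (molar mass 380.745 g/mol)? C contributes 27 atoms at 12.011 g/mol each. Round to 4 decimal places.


pct = 100 * (n_elem * M_elem) / M_total
mass_contribution = 27 * 12.011 = 324.297 g/mol
pct = 100 * 324.297 / 380.745
pct = 85.17432928 %, rounded to 4 dp:

85.1743 %


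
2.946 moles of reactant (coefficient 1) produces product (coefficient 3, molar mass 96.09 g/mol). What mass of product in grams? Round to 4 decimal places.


Use the coefficient ratio to convert reactant moles to product moles, then multiply by the product's molar mass.
moles_P = moles_R * (coeff_P / coeff_R) = 2.946 * (3/1) = 8.838
mass_P = moles_P * M_P = 8.838 * 96.09
mass_P = 849.24342 g, rounded to 4 dp:

849.2434 g


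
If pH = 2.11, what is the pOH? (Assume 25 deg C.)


At 25 deg C, pH + pOH = 14.
pOH = 14 - pH = 14 - 2.11
pOH = 11.89:

11.89


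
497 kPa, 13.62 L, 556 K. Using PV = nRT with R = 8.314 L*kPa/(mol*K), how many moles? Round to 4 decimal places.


PV = nRT, solve for n = PV / (RT).
PV = 497 * 13.62 = 6769.14
RT = 8.314 * 556 = 4622.584
n = 6769.14 / 4622.584
n = 1.46436279 mol, rounded to 4 dp:

1.4644 mol


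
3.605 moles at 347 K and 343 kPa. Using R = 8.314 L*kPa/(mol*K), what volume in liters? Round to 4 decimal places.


PV = nRT, solve for V = nRT / P.
nRT = 3.605 * 8.314 * 347 = 10400.2736
V = 10400.2736 / 343
V = 30.32149738 L, rounded to 4 dp:

30.3215 L


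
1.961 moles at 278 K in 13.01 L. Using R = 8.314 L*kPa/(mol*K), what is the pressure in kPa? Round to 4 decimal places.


PV = nRT, solve for P = nRT / V.
nRT = 1.961 * 8.314 * 278 = 4532.4436
P = 4532.4436 / 13.01
P = 348.38152191 kPa, rounded to 4 dp:

348.3815 kPa


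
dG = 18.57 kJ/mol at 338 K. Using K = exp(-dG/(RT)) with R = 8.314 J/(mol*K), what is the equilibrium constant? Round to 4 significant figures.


dG is in kJ/mol; multiply by 1000 to match R in J/(mol*K).
RT = 8.314 * 338 = 2810.132 J/mol
exponent = -dG*1000 / (RT) = -(18.57*1000) / 2810.132 = -6.6082305
K = exp(-6.6082305)
K = 0.0013492175, rounded to 4 significant figures:

0.001349


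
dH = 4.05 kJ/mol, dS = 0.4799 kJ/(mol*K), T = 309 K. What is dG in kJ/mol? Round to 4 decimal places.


Gibbs: dG = dH - T*dS (consistent units, dS already in kJ/(mol*K)).
T*dS = 309 * 0.4799 = 148.2891
dG = 4.05 - (148.2891)
dG = -144.2391 kJ/mol, rounded to 4 dp:

-144.2391 kJ/mol


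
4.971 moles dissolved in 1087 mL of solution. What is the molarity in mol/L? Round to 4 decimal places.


Convert volume to liters: V_L = V_mL / 1000.
V_L = 1087 / 1000 = 1.087 L
M = n / V_L = 4.971 / 1.087
M = 4.57313707 mol/L, rounded to 4 dp:

4.5731 mol/L


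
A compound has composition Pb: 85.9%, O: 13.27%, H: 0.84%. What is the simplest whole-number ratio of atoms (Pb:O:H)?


Assume 100 g of compound, divide each mass% by atomic mass to get moles, then normalize by the smallest to get a raw atom ratio.
Moles per 100 g: Pb: 85.9/207.2 = 0.4146, O: 13.27/15.999 = 0.8294, H: 0.84/1.008 = 0.8333
Raw ratio (divide by min = 0.4146): Pb: 1.0, O: 2.001, H: 2.01
Multiply by 1 to clear fractions: Pb: 1.0 ~= 1, O: 2.001 ~= 2, H: 2.01 ~= 2
Reduce by GCD to get the simplest whole-number ratio:

1:2:2


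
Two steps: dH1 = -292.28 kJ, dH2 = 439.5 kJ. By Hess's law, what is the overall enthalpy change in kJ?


Hess's law: enthalpy is a state function, so add the step enthalpies.
dH_total = dH1 + dH2 = -292.28 + (439.5)
dH_total = 147.22 kJ:

147.22 kJ


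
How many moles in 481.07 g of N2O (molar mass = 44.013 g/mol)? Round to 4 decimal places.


n = mass / M
n = 481.07 / 44.013
n = 10.93017972 mol, rounded to 4 dp:

10.9302 mol


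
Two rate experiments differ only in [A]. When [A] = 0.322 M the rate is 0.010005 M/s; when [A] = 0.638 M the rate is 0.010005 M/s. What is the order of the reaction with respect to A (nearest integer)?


Rate is proportional to [A]^n, so rate2/rate1 = ([A]2/[A]1)^n. Take logs to solve for n.
rate2/rate1 = 0.010005 / 0.010005 = 1.0
[A]2/[A]1 = 0.638 / 0.322 = 1.9814
n = ln(1.0) / ln(1.9814) = 0.0
Nearest integer order:

0


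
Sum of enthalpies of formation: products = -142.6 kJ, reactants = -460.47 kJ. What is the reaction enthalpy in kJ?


dH_rxn = sum(dH_f products) - sum(dH_f reactants)
dH_rxn = -142.6 - (-460.47)
dH_rxn = 317.87 kJ:

317.87 kJ


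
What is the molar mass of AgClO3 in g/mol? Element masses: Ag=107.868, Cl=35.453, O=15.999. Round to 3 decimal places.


M = sum(count * atomic_mass) over atoms.
M = 1*107.868 + 1*35.453 + 3*15.999
M = 107.868 + 35.453 + 47.997
M = 191.318 g/mol, rounded to 3 dp:

191.318 g/mol


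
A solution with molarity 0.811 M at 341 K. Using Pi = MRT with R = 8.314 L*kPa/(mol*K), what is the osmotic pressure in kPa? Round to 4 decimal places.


Osmotic pressure (van't Hoff): Pi = M*R*T.
RT = 8.314 * 341 = 2835.074
Pi = 0.811 * 2835.074
Pi = 2299.245014 kPa, rounded to 4 dp:

2299.2450 kPa


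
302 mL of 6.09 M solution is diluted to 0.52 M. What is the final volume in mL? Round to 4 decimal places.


Dilution: M1*V1 = M2*V2, solve for V2.
V2 = M1*V1 / M2
V2 = 6.09 * 302 / 0.52
V2 = 1839.18 / 0.52
V2 = 3536.88461538 mL, rounded to 4 dp:

3536.8846 mL


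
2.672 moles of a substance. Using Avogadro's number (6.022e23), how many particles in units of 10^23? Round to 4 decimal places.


N = n * NA, then divide by 1e23 for the requested units.
N / 1e23 = n * 6.022
N / 1e23 = 2.672 * 6.022
N / 1e23 = 16.090784, rounded to 4 dp:

16.0908


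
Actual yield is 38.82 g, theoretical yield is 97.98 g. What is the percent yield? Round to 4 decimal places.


% yield = 100 * actual / theoretical
% yield = 100 * 38.82 / 97.98
% yield = 39.62033068 %, rounded to 4 dp:

39.6203 %


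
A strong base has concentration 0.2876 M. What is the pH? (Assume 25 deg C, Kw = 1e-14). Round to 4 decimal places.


A strong base dissociates completely, so [OH-] equals the given concentration.
pOH = -log10([OH-]) = -log10(0.2876) = 0.541211
pH = 14 - pOH = 14 - 0.541211
pH = 13.458789, rounded to 4 dp:

13.4588


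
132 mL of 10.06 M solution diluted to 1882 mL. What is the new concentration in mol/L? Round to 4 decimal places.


Dilution: M1*V1 = M2*V2, solve for M2.
M2 = M1*V1 / V2
M2 = 10.06 * 132 / 1882
M2 = 1327.92 / 1882
M2 = 0.7055898 mol/L, rounded to 4 dp:

0.7056 mol/L


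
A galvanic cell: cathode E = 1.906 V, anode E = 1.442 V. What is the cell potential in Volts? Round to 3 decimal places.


Standard cell potential: E_cell = E_cathode - E_anode.
E_cell = 1.906 - (1.442)
E_cell = 0.464 V, rounded to 3 dp:

0.464 V


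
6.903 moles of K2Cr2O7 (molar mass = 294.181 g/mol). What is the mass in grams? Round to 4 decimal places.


mass = n * M
mass = 6.903 * 294.181
mass = 2030.731443 g, rounded to 4 dp:

2030.7314 g


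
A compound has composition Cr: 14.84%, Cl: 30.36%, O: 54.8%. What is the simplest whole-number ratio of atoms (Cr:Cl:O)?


Assume 100 g of compound, divide each mass% by atomic mass to get moles, then normalize by the smallest to get a raw atom ratio.
Moles per 100 g: Cr: 14.84/51.996 = 0.2854, Cl: 30.36/35.453 = 0.8563, O: 54.8/15.999 = 3.4252
Raw ratio (divide by min = 0.2854): Cr: 1.0, Cl: 3.0, O: 12.001
Multiply by 1 to clear fractions: Cr: 1.0 ~= 1, Cl: 3.0 ~= 3, O: 12.001 ~= 12
Reduce by GCD to get the simplest whole-number ratio:

1:3:12


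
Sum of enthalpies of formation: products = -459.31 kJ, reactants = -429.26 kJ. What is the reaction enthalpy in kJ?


dH_rxn = sum(dH_f products) - sum(dH_f reactants)
dH_rxn = -459.31 - (-429.26)
dH_rxn = -30.05 kJ:

-30.05 kJ


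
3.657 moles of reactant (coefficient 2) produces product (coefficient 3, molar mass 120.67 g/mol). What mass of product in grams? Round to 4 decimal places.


Use the coefficient ratio to convert reactant moles to product moles, then multiply by the product's molar mass.
moles_P = moles_R * (coeff_P / coeff_R) = 3.657 * (3/2) = 5.4855
mass_P = moles_P * M_P = 5.4855 * 120.67
mass_P = 661.935285 g, rounded to 4 dp:

661.9353 g


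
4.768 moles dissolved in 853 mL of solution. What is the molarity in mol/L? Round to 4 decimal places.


Convert volume to liters: V_L = V_mL / 1000.
V_L = 853 / 1000 = 0.853 L
M = n / V_L = 4.768 / 0.853
M = 5.58968347 mol/L, rounded to 4 dp:

5.5897 mol/L


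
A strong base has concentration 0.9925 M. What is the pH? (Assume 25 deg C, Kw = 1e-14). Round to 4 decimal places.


A strong base dissociates completely, so [OH-] equals the given concentration.
pOH = -log10([OH-]) = -log10(0.9925) = 0.003269
pH = 14 - pOH = 14 - 0.003269
pH = 13.996731, rounded to 4 dp:

13.9967


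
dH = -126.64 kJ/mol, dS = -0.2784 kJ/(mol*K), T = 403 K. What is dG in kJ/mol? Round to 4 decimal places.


Gibbs: dG = dH - T*dS (consistent units, dS already in kJ/(mol*K)).
T*dS = 403 * -0.2784 = -112.1952
dG = -126.64 - (-112.1952)
dG = -14.4448 kJ/mol, rounded to 4 dp:

-14.4448 kJ/mol


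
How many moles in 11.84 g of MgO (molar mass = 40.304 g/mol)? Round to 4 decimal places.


n = mass / M
n = 11.84 / 40.304
n = 0.29376737 mol, rounded to 4 dp:

0.2938 mol


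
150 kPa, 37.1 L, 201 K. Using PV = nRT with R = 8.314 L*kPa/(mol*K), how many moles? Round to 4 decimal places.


PV = nRT, solve for n = PV / (RT).
PV = 150 * 37.1 = 5565.0
RT = 8.314 * 201 = 1671.114
n = 5565.0 / 1671.114
n = 3.33011392 mol, rounded to 4 dp:

3.3301 mol


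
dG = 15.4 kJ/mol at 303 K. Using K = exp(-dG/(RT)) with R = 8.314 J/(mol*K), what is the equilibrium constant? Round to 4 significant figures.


dG is in kJ/mol; multiply by 1000 to match R in J/(mol*K).
RT = 8.314 * 303 = 2519.142 J/mol
exponent = -dG*1000 / (RT) = -(15.4*1000) / 2519.142 = -6.11319251
K = exp(-6.11319251)
K = 0.002213473, rounded to 4 significant figures:

0.002213


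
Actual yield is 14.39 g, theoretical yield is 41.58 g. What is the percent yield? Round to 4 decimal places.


% yield = 100 * actual / theoretical
% yield = 100 * 14.39 / 41.58
% yield = 34.60798461 %, rounded to 4 dp:

34.6080 %


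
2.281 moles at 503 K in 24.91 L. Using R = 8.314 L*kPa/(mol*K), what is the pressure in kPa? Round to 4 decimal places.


PV = nRT, solve for P = nRT / V.
nRT = 2.281 * 8.314 * 503 = 9539.0097
P = 9539.0097 / 24.91
P = 382.93896829 kPa, rounded to 4 dp:

382.9390 kPa


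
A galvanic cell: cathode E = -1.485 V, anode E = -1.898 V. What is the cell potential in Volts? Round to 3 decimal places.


Standard cell potential: E_cell = E_cathode - E_anode.
E_cell = -1.485 - (-1.898)
E_cell = 0.413 V, rounded to 3 dp:

0.413 V


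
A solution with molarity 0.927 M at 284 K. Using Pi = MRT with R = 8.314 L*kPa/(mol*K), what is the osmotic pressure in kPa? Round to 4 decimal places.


Osmotic pressure (van't Hoff): Pi = M*R*T.
RT = 8.314 * 284 = 2361.176
Pi = 0.927 * 2361.176
Pi = 2188.810152 kPa, rounded to 4 dp:

2188.8102 kPa


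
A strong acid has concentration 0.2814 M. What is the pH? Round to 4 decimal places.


A strong acid dissociates completely, so [H+] equals the given concentration.
pH = -log10([H+]) = -log10(0.2814)
pH = 0.55067591, rounded to 4 dp:

0.5507


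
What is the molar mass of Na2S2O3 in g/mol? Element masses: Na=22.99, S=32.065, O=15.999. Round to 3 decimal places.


M = sum(count * atomic_mass) over atoms.
M = 2*22.99 + 2*32.065 + 3*15.999
M = 45.98 + 64.13 + 47.997
M = 158.107 g/mol, rounded to 3 dp:

158.107 g/mol


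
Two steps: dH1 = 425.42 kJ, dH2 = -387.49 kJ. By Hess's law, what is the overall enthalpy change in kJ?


Hess's law: enthalpy is a state function, so add the step enthalpies.
dH_total = dH1 + dH2 = 425.42 + (-387.49)
dH_total = 37.93 kJ:

37.93 kJ


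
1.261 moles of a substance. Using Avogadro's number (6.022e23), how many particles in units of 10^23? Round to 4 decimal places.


N = n * NA, then divide by 1e23 for the requested units.
N / 1e23 = n * 6.022
N / 1e23 = 1.261 * 6.022
N / 1e23 = 7.593742, rounded to 4 dp:

7.5937


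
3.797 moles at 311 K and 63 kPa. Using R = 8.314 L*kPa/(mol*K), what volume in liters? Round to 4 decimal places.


PV = nRT, solve for V = nRT / P.
nRT = 3.797 * 8.314 * 311 = 9817.7282
V = 9817.7282 / 63
V = 155.83695556 L, rounded to 4 dp:

155.8370 L


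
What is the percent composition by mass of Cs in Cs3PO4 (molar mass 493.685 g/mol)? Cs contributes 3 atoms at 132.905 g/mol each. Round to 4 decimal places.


pct = 100 * (n_elem * M_elem) / M_total
mass_contribution = 3 * 132.905 = 398.715 g/mol
pct = 100 * 398.715 / 493.685
pct = 80.76303716 %, rounded to 4 dp:

80.7630 %


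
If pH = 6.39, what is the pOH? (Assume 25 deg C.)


At 25 deg C, pH + pOH = 14.
pOH = 14 - pH = 14 - 6.39
pOH = 7.61:

7.61


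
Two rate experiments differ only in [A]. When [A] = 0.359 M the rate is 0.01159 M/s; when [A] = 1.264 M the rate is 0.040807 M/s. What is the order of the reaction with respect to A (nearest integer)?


Rate is proportional to [A]^n, so rate2/rate1 = ([A]2/[A]1)^n. Take logs to solve for n.
rate2/rate1 = 0.040807 / 0.01159 = 3.5209
[A]2/[A]1 = 1.264 / 0.359 = 3.5209
n = ln(3.5209) / ln(3.5209) = 1.0
Nearest integer order:

1


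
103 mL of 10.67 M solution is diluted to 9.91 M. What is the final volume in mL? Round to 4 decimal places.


Dilution: M1*V1 = M2*V2, solve for V2.
V2 = M1*V1 / M2
V2 = 10.67 * 103 / 9.91
V2 = 1099.01 / 9.91
V2 = 110.89909183 mL, rounded to 4 dp:

110.8991 mL


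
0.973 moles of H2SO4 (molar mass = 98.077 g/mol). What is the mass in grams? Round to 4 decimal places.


mass = n * M
mass = 0.973 * 98.077
mass = 95.428921 g, rounded to 4 dp:

95.4289 g


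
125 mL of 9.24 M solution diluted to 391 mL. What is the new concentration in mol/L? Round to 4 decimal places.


Dilution: M1*V1 = M2*V2, solve for M2.
M2 = M1*V1 / V2
M2 = 9.24 * 125 / 391
M2 = 1155.0 / 391
M2 = 2.95396419 mol/L, rounded to 4 dp:

2.9540 mol/L


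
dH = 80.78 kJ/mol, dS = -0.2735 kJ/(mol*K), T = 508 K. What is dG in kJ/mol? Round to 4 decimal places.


Gibbs: dG = dH - T*dS (consistent units, dS already in kJ/(mol*K)).
T*dS = 508 * -0.2735 = -138.938
dG = 80.78 - (-138.938)
dG = 219.718 kJ/mol, rounded to 4 dp:

219.7180 kJ/mol


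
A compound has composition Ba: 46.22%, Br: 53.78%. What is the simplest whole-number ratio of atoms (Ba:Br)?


Assume 100 g of compound, divide each mass% by atomic mass to get moles, then normalize by the smallest to get a raw atom ratio.
Moles per 100 g: Ba: 46.22/137.327 = 0.3366, Br: 53.78/79.904 = 0.6731
Raw ratio (divide by min = 0.3366): Ba: 1.0, Br: 2.0
Multiply by 1 to clear fractions: Ba: 1.0 ~= 1, Br: 2.0 ~= 2
Reduce by GCD to get the simplest whole-number ratio:

1:2


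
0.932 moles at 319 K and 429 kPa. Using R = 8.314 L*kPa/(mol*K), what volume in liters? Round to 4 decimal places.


PV = nRT, solve for V = nRT / P.
nRT = 0.932 * 8.314 * 319 = 2471.8187
V = 2471.8187 / 429
V = 5.76181515 L, rounded to 4 dp:

5.7618 L


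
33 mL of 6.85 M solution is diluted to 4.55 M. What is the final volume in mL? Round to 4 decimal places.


Dilution: M1*V1 = M2*V2, solve for V2.
V2 = M1*V1 / M2
V2 = 6.85 * 33 / 4.55
V2 = 226.05 / 4.55
V2 = 49.68131868 mL, rounded to 4 dp:

49.6813 mL


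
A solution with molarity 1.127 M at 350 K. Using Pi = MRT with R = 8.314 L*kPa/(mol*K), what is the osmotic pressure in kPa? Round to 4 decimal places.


Osmotic pressure (van't Hoff): Pi = M*R*T.
RT = 8.314 * 350 = 2909.9
Pi = 1.127 * 2909.9
Pi = 3279.4573 kPa, rounded to 4 dp:

3279.4573 kPa


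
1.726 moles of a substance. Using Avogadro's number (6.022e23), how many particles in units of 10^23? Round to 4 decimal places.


N = n * NA, then divide by 1e23 for the requested units.
N / 1e23 = n * 6.022
N / 1e23 = 1.726 * 6.022
N / 1e23 = 10.393972, rounded to 4 dp:

10.3940


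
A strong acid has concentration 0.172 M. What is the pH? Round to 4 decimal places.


A strong acid dissociates completely, so [H+] equals the given concentration.
pH = -log10([H+]) = -log10(0.172)
pH = 0.76447155, rounded to 4 dp:

0.7645


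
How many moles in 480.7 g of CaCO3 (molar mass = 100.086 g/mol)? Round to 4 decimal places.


n = mass / M
n = 480.7 / 100.086
n = 4.80286953 mol, rounded to 4 dp:

4.8029 mol


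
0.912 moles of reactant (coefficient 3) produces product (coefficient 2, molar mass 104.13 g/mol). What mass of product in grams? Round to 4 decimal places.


Use the coefficient ratio to convert reactant moles to product moles, then multiply by the product's molar mass.
moles_P = moles_R * (coeff_P / coeff_R) = 0.912 * (2/3) = 0.608
mass_P = moles_P * M_P = 0.608 * 104.13
mass_P = 63.31104 g, rounded to 4 dp:

63.3110 g


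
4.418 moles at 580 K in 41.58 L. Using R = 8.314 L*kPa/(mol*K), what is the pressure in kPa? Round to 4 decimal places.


PV = nRT, solve for P = nRT / V.
nRT = 4.418 * 8.314 * 580 = 21304.1262
P = 21304.1262 / 41.58
P = 512.36474747 kPa, rounded to 4 dp:

512.3647 kPa


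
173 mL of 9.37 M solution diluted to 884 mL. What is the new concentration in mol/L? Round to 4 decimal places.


Dilution: M1*V1 = M2*V2, solve for M2.
M2 = M1*V1 / V2
M2 = 9.37 * 173 / 884
M2 = 1621.01 / 884
M2 = 1.83372172 mol/L, rounded to 4 dp:

1.8337 mol/L


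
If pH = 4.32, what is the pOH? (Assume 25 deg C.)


At 25 deg C, pH + pOH = 14.
pOH = 14 - pH = 14 - 4.32
pOH = 9.68:

9.68


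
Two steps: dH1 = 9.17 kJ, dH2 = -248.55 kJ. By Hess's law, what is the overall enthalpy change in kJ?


Hess's law: enthalpy is a state function, so add the step enthalpies.
dH_total = dH1 + dH2 = 9.17 + (-248.55)
dH_total = -239.38 kJ:

-239.38 kJ


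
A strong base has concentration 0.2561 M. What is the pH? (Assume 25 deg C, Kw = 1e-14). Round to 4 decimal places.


A strong base dissociates completely, so [OH-] equals the given concentration.
pOH = -log10([OH-]) = -log10(0.2561) = 0.59159
pH = 14 - pOH = 14 - 0.59159
pH = 13.40841, rounded to 4 dp:

13.4084


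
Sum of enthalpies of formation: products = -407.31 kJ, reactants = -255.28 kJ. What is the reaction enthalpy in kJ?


dH_rxn = sum(dH_f products) - sum(dH_f reactants)
dH_rxn = -407.31 - (-255.28)
dH_rxn = -152.03 kJ:

-152.03 kJ


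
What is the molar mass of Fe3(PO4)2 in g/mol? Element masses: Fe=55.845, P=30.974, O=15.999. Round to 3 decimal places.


M = sum(count * atomic_mass) over atoms.
M = 3*55.845 + 2*30.974 + 8*15.999
M = 167.535 + 61.948 + 127.992
M = 357.475 g/mol, rounded to 3 dp:

357.475 g/mol


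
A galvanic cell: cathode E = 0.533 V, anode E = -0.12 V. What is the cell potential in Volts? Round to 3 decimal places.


Standard cell potential: E_cell = E_cathode - E_anode.
E_cell = 0.533 - (-0.12)
E_cell = 0.653 V, rounded to 3 dp:

0.653 V


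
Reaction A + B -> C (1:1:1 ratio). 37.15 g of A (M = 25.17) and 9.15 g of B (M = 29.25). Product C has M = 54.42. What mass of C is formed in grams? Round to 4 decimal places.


Find moles of each reactant; the smaller value is the limiting reagent in a 1:1:1 reaction, so moles_C equals moles of the limiter.
n_A = mass_A / M_A = 37.15 / 25.17 = 1.475963 mol
n_B = mass_B / M_B = 9.15 / 29.25 = 0.312821 mol
Limiting reagent: B (smaller), n_limiting = 0.312821 mol
mass_C = n_limiting * M_C = 0.312821 * 54.42
mass_C = 17.02371882 g, rounded to 4 dp:

17.0237 g


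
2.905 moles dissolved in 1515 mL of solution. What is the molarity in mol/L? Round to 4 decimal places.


Convert volume to liters: V_L = V_mL / 1000.
V_L = 1515 / 1000 = 1.515 L
M = n / V_L = 2.905 / 1.515
M = 1.91749175 mol/L, rounded to 4 dp:

1.9175 mol/L


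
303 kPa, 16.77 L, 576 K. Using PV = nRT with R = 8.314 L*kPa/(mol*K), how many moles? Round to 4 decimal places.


PV = nRT, solve for n = PV / (RT).
PV = 303 * 16.77 = 5081.31
RT = 8.314 * 576 = 4788.864
n = 5081.31 / 4788.864
n = 1.06106793 mol, rounded to 4 dp:

1.0611 mol


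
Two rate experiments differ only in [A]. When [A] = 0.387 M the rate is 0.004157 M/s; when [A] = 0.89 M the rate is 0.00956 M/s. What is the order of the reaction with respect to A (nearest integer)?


Rate is proportional to [A]^n, so rate2/rate1 = ([A]2/[A]1)^n. Take logs to solve for n.
rate2/rate1 = 0.00956 / 0.004157 = 2.2997
[A]2/[A]1 = 0.89 / 0.387 = 2.2997
n = ln(2.2997) / ln(2.2997) = 1.0
Nearest integer order:

1


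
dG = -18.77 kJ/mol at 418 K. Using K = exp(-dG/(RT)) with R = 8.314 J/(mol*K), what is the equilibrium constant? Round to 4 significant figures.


dG is in kJ/mol; multiply by 1000 to match R in J/(mol*K).
RT = 8.314 * 418 = 3475.252 J/mol
exponent = -dG*1000 / (RT) = -(-18.77*1000) / 3475.252 = 5.40104718
K = exp(5.40104718)
K = 221.63839, rounded to 4 significant figures:

221.6


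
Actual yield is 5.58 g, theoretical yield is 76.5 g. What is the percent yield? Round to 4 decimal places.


% yield = 100 * actual / theoretical
% yield = 100 * 5.58 / 76.5
% yield = 7.29411765 %, rounded to 4 dp:

7.2941 %


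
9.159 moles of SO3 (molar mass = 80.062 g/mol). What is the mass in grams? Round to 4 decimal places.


mass = n * M
mass = 9.159 * 80.062
mass = 733.287858 g, rounded to 4 dp:

733.2879 g


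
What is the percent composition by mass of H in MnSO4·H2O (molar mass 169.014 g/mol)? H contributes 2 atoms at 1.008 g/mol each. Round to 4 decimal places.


pct = 100 * (n_elem * M_elem) / M_total
mass_contribution = 2 * 1.008 = 2.016 g/mol
pct = 100 * 2.016 / 169.014
pct = 1.1928006 %, rounded to 4 dp:

1.1928 %


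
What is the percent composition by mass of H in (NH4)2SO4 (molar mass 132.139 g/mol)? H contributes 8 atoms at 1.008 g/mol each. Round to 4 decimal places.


pct = 100 * (n_elem * M_elem) / M_total
mass_contribution = 8 * 1.008 = 8.064 g/mol
pct = 100 * 8.064 / 132.139
pct = 6.10266462 %, rounded to 4 dp:

6.1027 %


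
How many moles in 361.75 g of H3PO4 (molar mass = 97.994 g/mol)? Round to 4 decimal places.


n = mass / M
n = 361.75 / 97.994
n = 3.69155254 mol, rounded to 4 dp:

3.6916 mol


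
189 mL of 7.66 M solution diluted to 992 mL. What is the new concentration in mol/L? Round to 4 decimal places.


Dilution: M1*V1 = M2*V2, solve for M2.
M2 = M1*V1 / V2
M2 = 7.66 * 189 / 992
M2 = 1447.74 / 992
M2 = 1.45941532 mol/L, rounded to 4 dp:

1.4594 mol/L


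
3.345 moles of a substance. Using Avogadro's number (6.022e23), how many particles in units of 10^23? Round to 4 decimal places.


N = n * NA, then divide by 1e23 for the requested units.
N / 1e23 = n * 6.022
N / 1e23 = 3.345 * 6.022
N / 1e23 = 20.14359, rounded to 4 dp:

20.1436


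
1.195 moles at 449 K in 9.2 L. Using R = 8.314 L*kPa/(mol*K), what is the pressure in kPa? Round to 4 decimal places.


PV = nRT, solve for P = nRT / V.
nRT = 1.195 * 8.314 * 449 = 4460.9183
P = 4460.9183 / 9.2
P = 484.88242391 kPa, rounded to 4 dp:

484.8824 kPa


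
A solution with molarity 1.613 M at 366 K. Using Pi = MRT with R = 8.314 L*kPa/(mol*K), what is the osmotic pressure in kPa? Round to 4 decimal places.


Osmotic pressure (van't Hoff): Pi = M*R*T.
RT = 8.314 * 366 = 3042.924
Pi = 1.613 * 3042.924
Pi = 4908.236412 kPa, rounded to 4 dp:

4908.2364 kPa


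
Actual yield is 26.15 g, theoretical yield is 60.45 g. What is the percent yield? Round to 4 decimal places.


% yield = 100 * actual / theoretical
% yield = 100 * 26.15 / 60.45
% yield = 43.25889165 %, rounded to 4 dp:

43.2589 %


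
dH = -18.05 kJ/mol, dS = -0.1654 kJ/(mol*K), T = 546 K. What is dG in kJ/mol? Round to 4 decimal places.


Gibbs: dG = dH - T*dS (consistent units, dS already in kJ/(mol*K)).
T*dS = 546 * -0.1654 = -90.3084
dG = -18.05 - (-90.3084)
dG = 72.2584 kJ/mol, rounded to 4 dp:

72.2584 kJ/mol


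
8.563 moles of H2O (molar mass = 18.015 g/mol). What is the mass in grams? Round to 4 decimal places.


mass = n * M
mass = 8.563 * 18.015
mass = 154.262445 g, rounded to 4 dp:

154.2624 g


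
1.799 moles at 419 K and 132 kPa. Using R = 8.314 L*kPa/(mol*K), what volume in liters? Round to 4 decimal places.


PV = nRT, solve for V = nRT / P.
nRT = 1.799 * 8.314 * 419 = 6266.9352
V = 6266.9352 / 132
V = 47.47678182 L, rounded to 4 dp:

47.4768 L


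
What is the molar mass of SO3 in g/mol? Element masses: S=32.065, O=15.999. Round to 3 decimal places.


M = sum(count * atomic_mass) over atoms.
M = 1*32.065 + 3*15.999
M = 32.065 + 47.997
M = 80.062 g/mol, rounded to 3 dp:

80.062 g/mol


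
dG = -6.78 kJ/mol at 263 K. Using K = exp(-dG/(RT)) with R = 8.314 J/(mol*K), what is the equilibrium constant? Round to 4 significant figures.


dG is in kJ/mol; multiply by 1000 to match R in J/(mol*K).
RT = 8.314 * 263 = 2186.582 J/mol
exponent = -dG*1000 / (RT) = -(-6.78*1000) / 2186.582 = 3.10072981
K = exp(3.10072981)
K = 22.214157, rounded to 4 significant figures:

22.21


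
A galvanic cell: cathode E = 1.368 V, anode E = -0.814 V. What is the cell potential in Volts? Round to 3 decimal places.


Standard cell potential: E_cell = E_cathode - E_anode.
E_cell = 1.368 - (-0.814)
E_cell = 2.182 V, rounded to 3 dp:

2.182 V


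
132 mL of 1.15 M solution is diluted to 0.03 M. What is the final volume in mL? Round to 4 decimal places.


Dilution: M1*V1 = M2*V2, solve for V2.
V2 = M1*V1 / M2
V2 = 1.15 * 132 / 0.03
V2 = 151.8 / 0.03
V2 = 5060.0 mL, rounded to 4 dp:

5060.0000 mL


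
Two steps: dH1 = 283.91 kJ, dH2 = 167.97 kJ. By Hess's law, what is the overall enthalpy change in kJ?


Hess's law: enthalpy is a state function, so add the step enthalpies.
dH_total = dH1 + dH2 = 283.91 + (167.97)
dH_total = 451.88 kJ:

451.88 kJ


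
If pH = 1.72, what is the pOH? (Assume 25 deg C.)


At 25 deg C, pH + pOH = 14.
pOH = 14 - pH = 14 - 1.72
pOH = 12.28:

12.28


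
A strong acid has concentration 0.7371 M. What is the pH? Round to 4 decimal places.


A strong acid dissociates completely, so [H+] equals the given concentration.
pH = -log10([H+]) = -log10(0.7371)
pH = 0.13247359, rounded to 4 dp:

0.1325


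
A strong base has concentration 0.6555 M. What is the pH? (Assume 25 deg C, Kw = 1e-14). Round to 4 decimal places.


A strong base dissociates completely, so [OH-] equals the given concentration.
pOH = -log10([OH-]) = -log10(0.6555) = 0.183427
pH = 14 - pOH = 14 - 0.183427
pH = 13.816573, rounded to 4 dp:

13.8166


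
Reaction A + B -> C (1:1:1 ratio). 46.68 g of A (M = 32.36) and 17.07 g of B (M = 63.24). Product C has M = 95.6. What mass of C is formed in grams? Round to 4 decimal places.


Find moles of each reactant; the smaller value is the limiting reagent in a 1:1:1 reaction, so moles_C equals moles of the limiter.
n_A = mass_A / M_A = 46.68 / 32.36 = 1.442522 mol
n_B = mass_B / M_B = 17.07 / 63.24 = 0.269924 mol
Limiting reagent: B (smaller), n_limiting = 0.269924 mol
mass_C = n_limiting * M_C = 0.269924 * 95.6
mass_C = 25.8047344 g, rounded to 4 dp:

25.8047 g


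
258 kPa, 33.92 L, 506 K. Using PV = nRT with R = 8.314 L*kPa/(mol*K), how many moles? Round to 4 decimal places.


PV = nRT, solve for n = PV / (RT).
PV = 258 * 33.92 = 8751.36
RT = 8.314 * 506 = 4206.884
n = 8751.36 / 4206.884
n = 2.08024752 mol, rounded to 4 dp:

2.0802 mol


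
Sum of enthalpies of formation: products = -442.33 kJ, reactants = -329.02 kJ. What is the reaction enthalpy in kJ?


dH_rxn = sum(dH_f products) - sum(dH_f reactants)
dH_rxn = -442.33 - (-329.02)
dH_rxn = -113.31 kJ:

-113.31 kJ


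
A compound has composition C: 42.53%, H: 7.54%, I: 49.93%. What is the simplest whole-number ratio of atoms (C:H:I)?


Assume 100 g of compound, divide each mass% by atomic mass to get moles, then normalize by the smallest to get a raw atom ratio.
Moles per 100 g: C: 42.53/12.011 = 3.5409, H: 7.54/1.008 = 7.4802, I: 49.93/126.904 = 0.3934
Raw ratio (divide by min = 0.3934): C: 9.0, H: 19.012, I: 1.0
Multiply by 1 to clear fractions: C: 9.0 ~= 9, H: 19.012 ~= 19, I: 1.0 ~= 1
Reduce by GCD to get the simplest whole-number ratio:

9:19:1


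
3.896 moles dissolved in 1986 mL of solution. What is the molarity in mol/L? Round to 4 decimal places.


Convert volume to liters: V_L = V_mL / 1000.
V_L = 1986 / 1000 = 1.986 L
M = n / V_L = 3.896 / 1.986
M = 1.96173212 mol/L, rounded to 4 dp:

1.9617 mol/L


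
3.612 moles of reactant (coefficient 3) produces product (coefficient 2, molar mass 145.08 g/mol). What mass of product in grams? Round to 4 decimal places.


Use the coefficient ratio to convert reactant moles to product moles, then multiply by the product's molar mass.
moles_P = moles_R * (coeff_P / coeff_R) = 3.612 * (2/3) = 2.408
mass_P = moles_P * M_P = 2.408 * 145.08
mass_P = 349.35264 g, rounded to 4 dp:

349.3526 g


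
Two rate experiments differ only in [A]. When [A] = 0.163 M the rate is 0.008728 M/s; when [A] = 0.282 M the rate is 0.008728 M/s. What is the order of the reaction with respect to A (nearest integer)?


Rate is proportional to [A]^n, so rate2/rate1 = ([A]2/[A]1)^n. Take logs to solve for n.
rate2/rate1 = 0.008728 / 0.008728 = 1.0
[A]2/[A]1 = 0.282 / 0.163 = 1.7301
n = ln(1.0) / ln(1.7301) = 0.0
Nearest integer order:

0


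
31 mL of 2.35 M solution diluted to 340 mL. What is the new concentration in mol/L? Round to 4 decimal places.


Dilution: M1*V1 = M2*V2, solve for M2.
M2 = M1*V1 / V2
M2 = 2.35 * 31 / 340
M2 = 72.85 / 340
M2 = 0.21426471 mol/L, rounded to 4 dp:

0.2143 mol/L


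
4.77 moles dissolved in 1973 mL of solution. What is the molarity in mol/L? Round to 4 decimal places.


Convert volume to liters: V_L = V_mL / 1000.
V_L = 1973 / 1000 = 1.973 L
M = n / V_L = 4.77 / 1.973
M = 2.41763811 mol/L, rounded to 4 dp:

2.4176 mol/L


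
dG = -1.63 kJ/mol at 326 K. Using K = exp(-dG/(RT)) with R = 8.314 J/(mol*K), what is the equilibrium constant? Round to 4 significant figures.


dG is in kJ/mol; multiply by 1000 to match R in J/(mol*K).
RT = 8.314 * 326 = 2710.364 J/mol
exponent = -dG*1000 / (RT) = -(-1.63*1000) / 2710.364 = 0.60139524
K = exp(0.60139524)
K = 1.8246629, rounded to 4 significant figures:

1.825


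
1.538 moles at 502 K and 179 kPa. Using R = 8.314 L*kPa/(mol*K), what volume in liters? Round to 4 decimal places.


PV = nRT, solve for V = nRT / P.
nRT = 1.538 * 8.314 * 502 = 6419.0399
V = 6419.0399 / 179
V = 35.8605581 L, rounded to 4 dp:

35.8606 L


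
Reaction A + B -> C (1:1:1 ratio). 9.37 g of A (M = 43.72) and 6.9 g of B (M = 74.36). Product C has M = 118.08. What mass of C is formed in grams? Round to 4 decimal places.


Find moles of each reactant; the smaller value is the limiting reagent in a 1:1:1 reaction, so moles_C equals moles of the limiter.
n_A = mass_A / M_A = 9.37 / 43.72 = 0.214318 mol
n_B = mass_B / M_B = 6.9 / 74.36 = 0.092792 mol
Limiting reagent: B (smaller), n_limiting = 0.092792 mol
mass_C = n_limiting * M_C = 0.092792 * 118.08
mass_C = 10.95687936 g, rounded to 4 dp:

10.9569 g


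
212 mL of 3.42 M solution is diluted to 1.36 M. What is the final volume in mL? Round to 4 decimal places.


Dilution: M1*V1 = M2*V2, solve for V2.
V2 = M1*V1 / M2
V2 = 3.42 * 212 / 1.36
V2 = 725.04 / 1.36
V2 = 533.11764706 mL, rounded to 4 dp:

533.1176 mL


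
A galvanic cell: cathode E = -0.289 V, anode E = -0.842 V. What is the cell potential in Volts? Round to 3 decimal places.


Standard cell potential: E_cell = E_cathode - E_anode.
E_cell = -0.289 - (-0.842)
E_cell = 0.553 V, rounded to 3 dp:

0.553 V


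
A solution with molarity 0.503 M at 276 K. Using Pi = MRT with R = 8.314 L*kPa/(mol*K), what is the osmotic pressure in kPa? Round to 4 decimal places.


Osmotic pressure (van't Hoff): Pi = M*R*T.
RT = 8.314 * 276 = 2294.664
Pi = 0.503 * 2294.664
Pi = 1154.215992 kPa, rounded to 4 dp:

1154.2160 kPa


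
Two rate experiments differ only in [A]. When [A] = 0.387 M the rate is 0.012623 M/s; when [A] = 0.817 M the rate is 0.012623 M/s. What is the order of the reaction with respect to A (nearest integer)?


Rate is proportional to [A]^n, so rate2/rate1 = ([A]2/[A]1)^n. Take logs to solve for n.
rate2/rate1 = 0.012623 / 0.012623 = 1.0
[A]2/[A]1 = 0.817 / 0.387 = 2.1111
n = ln(1.0) / ln(2.1111) = 0.0
Nearest integer order:

0


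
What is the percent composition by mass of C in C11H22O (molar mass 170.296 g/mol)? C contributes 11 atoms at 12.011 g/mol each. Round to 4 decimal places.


pct = 100 * (n_elem * M_elem) / M_total
mass_contribution = 11 * 12.011 = 132.121 g/mol
pct = 100 * 132.121 / 170.296
pct = 77.58314934 %, rounded to 4 dp:

77.5831 %


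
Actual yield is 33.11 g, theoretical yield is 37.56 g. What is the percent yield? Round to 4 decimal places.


% yield = 100 * actual / theoretical
% yield = 100 * 33.11 / 37.56
% yield = 88.15228967 %, rounded to 4 dp:

88.1523 %


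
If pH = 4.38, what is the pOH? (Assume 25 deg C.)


At 25 deg C, pH + pOH = 14.
pOH = 14 - pH = 14 - 4.38
pOH = 9.62:

9.62


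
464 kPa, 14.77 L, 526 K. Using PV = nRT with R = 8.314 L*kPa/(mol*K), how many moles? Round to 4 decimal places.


PV = nRT, solve for n = PV / (RT).
PV = 464 * 14.77 = 6853.28
RT = 8.314 * 526 = 4373.164
n = 6853.28 / 4373.164
n = 1.56712165 mol, rounded to 4 dp:

1.5671 mol


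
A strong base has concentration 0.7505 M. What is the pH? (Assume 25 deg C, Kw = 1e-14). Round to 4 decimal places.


A strong base dissociates completely, so [OH-] equals the given concentration.
pOH = -log10([OH-]) = -log10(0.7505) = 0.124649
pH = 14 - pOH = 14 - 0.124649
pH = 13.875351, rounded to 4 dp:

13.8754


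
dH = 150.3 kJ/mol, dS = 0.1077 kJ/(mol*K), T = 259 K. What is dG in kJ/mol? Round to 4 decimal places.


Gibbs: dG = dH - T*dS (consistent units, dS already in kJ/(mol*K)).
T*dS = 259 * 0.1077 = 27.8943
dG = 150.3 - (27.8943)
dG = 122.4057 kJ/mol, rounded to 4 dp:

122.4057 kJ/mol


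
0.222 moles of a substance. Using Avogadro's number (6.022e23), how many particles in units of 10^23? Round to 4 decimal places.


N = n * NA, then divide by 1e23 for the requested units.
N / 1e23 = n * 6.022
N / 1e23 = 0.222 * 6.022
N / 1e23 = 1.336884, rounded to 4 dp:

1.3369


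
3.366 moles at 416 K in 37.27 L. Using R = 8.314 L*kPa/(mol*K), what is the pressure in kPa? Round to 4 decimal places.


PV = nRT, solve for P = nRT / V.
nRT = 3.366 * 8.314 * 416 = 11641.7284
P = 11641.7284 / 37.27
P = 312.36191038 kPa, rounded to 4 dp:

312.3619 kPa


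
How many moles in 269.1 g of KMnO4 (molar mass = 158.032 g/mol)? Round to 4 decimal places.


n = mass / M
n = 269.1 / 158.032
n = 1.70281968 mol, rounded to 4 dp:

1.7028 mol


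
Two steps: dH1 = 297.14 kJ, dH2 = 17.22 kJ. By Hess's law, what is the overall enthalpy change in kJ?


Hess's law: enthalpy is a state function, so add the step enthalpies.
dH_total = dH1 + dH2 = 297.14 + (17.22)
dH_total = 314.36 kJ:

314.36 kJ


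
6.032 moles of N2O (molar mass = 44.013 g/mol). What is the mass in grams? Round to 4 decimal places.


mass = n * M
mass = 6.032 * 44.013
mass = 265.486416 g, rounded to 4 dp:

265.4864 g


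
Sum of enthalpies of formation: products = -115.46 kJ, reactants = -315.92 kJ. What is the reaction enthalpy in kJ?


dH_rxn = sum(dH_f products) - sum(dH_f reactants)
dH_rxn = -115.46 - (-315.92)
dH_rxn = 200.46 kJ:

200.46 kJ


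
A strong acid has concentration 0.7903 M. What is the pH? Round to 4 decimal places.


A strong acid dissociates completely, so [H+] equals the given concentration.
pH = -log10([H+]) = -log10(0.7903)
pH = 0.10220802, rounded to 4 dp:

0.1022


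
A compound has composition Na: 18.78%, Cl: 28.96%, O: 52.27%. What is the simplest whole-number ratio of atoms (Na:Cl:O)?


Assume 100 g of compound, divide each mass% by atomic mass to get moles, then normalize by the smallest to get a raw atom ratio.
Moles per 100 g: Na: 18.78/22.99 = 0.8169, Cl: 28.96/35.453 = 0.8169, O: 52.27/15.999 = 3.2671
Raw ratio (divide by min = 0.8169): Na: 1.0, Cl: 1.0, O: 4.0
Multiply by 1 to clear fractions: Na: 1.0 ~= 1, Cl: 1.0 ~= 1, O: 4.0 ~= 4
Reduce by GCD to get the simplest whole-number ratio:

1:1:4


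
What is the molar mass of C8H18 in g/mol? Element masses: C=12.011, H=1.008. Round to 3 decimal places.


M = sum(count * atomic_mass) over atoms.
M = 8*12.011 + 18*1.008
M = 96.088 + 18.144
M = 114.232 g/mol, rounded to 3 dp:

114.232 g/mol


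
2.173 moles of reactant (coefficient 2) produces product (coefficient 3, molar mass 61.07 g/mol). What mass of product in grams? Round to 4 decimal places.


Use the coefficient ratio to convert reactant moles to product moles, then multiply by the product's molar mass.
moles_P = moles_R * (coeff_P / coeff_R) = 2.173 * (3/2) = 3.2595
mass_P = moles_P * M_P = 3.2595 * 61.07
mass_P = 199.057665 g, rounded to 4 dp:

199.0577 g


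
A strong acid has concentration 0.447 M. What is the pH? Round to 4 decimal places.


A strong acid dissociates completely, so [H+] equals the given concentration.
pH = -log10([H+]) = -log10(0.447)
pH = 0.34969248, rounded to 4 dp:

0.3497


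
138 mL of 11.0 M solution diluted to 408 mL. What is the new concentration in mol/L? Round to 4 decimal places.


Dilution: M1*V1 = M2*V2, solve for M2.
M2 = M1*V1 / V2
M2 = 11.0 * 138 / 408
M2 = 1518.0 / 408
M2 = 3.72058824 mol/L, rounded to 4 dp:

3.7206 mol/L


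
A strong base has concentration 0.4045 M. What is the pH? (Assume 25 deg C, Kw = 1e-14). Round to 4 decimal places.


A strong base dissociates completely, so [OH-] equals the given concentration.
pOH = -log10([OH-]) = -log10(0.4045) = 0.393081
pH = 14 - pOH = 14 - 0.393081
pH = 13.606919, rounded to 4 dp:

13.6069


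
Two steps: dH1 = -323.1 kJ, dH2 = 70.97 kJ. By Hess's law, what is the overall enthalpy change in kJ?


Hess's law: enthalpy is a state function, so add the step enthalpies.
dH_total = dH1 + dH2 = -323.1 + (70.97)
dH_total = -252.13 kJ:

-252.13 kJ


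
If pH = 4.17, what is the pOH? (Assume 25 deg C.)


At 25 deg C, pH + pOH = 14.
pOH = 14 - pH = 14 - 4.17
pOH = 9.83:

9.83


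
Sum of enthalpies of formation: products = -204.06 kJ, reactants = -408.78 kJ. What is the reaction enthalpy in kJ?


dH_rxn = sum(dH_f products) - sum(dH_f reactants)
dH_rxn = -204.06 - (-408.78)
dH_rxn = 204.72 kJ:

204.72 kJ


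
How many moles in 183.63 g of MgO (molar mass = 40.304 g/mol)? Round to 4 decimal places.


n = mass / M
n = 183.63 / 40.304
n = 4.55612346 mol, rounded to 4 dp:

4.5561 mol


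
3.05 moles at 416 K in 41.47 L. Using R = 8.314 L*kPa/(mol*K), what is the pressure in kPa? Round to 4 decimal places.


PV = nRT, solve for P = nRT / V.
nRT = 3.05 * 8.314 * 416 = 10548.8032
P = 10548.8032 / 41.47
P = 254.37191223 kPa, rounded to 4 dp:

254.3719 kPa


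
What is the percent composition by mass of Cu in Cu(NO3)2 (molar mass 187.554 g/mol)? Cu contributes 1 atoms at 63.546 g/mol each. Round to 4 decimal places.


pct = 100 * (n_elem * M_elem) / M_total
mass_contribution = 1 * 63.546 = 63.546 g/mol
pct = 100 * 63.546 / 187.554
pct = 33.88144214 %, rounded to 4 dp:

33.8814 %


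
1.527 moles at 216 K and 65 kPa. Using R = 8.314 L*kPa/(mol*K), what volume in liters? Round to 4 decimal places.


PV = nRT, solve for V = nRT / P.
nRT = 1.527 * 8.314 * 216 = 2742.2232
V = 2742.2232 / 65
V = 42.18804923 L, rounded to 4 dp:

42.1880 L


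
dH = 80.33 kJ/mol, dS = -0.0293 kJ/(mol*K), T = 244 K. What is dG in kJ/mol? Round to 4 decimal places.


Gibbs: dG = dH - T*dS (consistent units, dS already in kJ/(mol*K)).
T*dS = 244 * -0.0293 = -7.1492
dG = 80.33 - (-7.1492)
dG = 87.4792 kJ/mol, rounded to 4 dp:

87.4792 kJ/mol
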